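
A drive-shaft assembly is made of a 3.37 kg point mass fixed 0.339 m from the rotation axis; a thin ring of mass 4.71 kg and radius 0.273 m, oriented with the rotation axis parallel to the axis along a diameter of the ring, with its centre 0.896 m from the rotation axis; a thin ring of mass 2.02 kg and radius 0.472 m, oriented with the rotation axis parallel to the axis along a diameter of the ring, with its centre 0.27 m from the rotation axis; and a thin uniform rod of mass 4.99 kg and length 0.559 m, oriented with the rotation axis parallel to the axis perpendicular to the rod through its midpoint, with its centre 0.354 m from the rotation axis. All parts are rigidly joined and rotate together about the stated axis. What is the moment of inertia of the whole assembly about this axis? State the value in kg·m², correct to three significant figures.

5.47

Point mass: I_cm = 0; centre at d = 0.339 m, so I = I_cm + Md² gives I = 0 + (3.37)(0.339)² = 0.38728 kg·m².
Thin ring: I_cm = (1/2)MR² = (1/2)(4.71)(0.273)² = 0.17552 kg·m²; centre at d = 0.896 m, so I = I_cm + Md² gives I = 0.17552 + (4.71)(0.896)² = 3.9568 kg·m².
Thin ring: I_cm = (1/2)MR² = (1/2)(2.02)(0.472)² = 0.22501 kg·m²; centre at d = 0.27 m, so I = I_cm + Md² gives I = 0.22501 + (2.02)(0.27)² = 0.37227 kg·m².
Thin rod: I_cm = (1/12)ML² = (1/12)(4.99)(0.559)² = 0.12994 kg·m²; centre at d = 0.354 m, so I = I_cm + Md² gives I = 0.12994 + (4.99)(0.354)² = 0.75527 kg·m².
Total I = 0.38728 + 3.9568 + 0.37227 + 0.75527 = 5.4716 kg·m².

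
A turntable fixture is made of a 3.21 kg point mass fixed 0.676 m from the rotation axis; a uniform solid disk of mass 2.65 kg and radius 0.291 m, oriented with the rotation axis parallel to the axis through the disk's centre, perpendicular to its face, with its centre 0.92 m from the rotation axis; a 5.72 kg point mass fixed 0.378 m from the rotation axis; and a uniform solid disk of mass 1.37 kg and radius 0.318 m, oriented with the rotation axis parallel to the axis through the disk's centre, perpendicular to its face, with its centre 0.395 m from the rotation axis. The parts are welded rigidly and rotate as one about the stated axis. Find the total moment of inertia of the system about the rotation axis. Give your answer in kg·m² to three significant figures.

Point mass: I_cm = 0; centre at d = 0.676 m, so I = I_cm + Md² gives I = 0 + (3.21)(0.676)² = 1.4669 kg·m².
Solid disk: I_cm = (1/2)MR² = (1/2)(2.65)(0.291)² = 0.1122 kg·m²; centre at d = 0.92 m, so I = I_cm + Md² gives I = 0.1122 + (2.65)(0.92)² = 2.3552 kg·m².
Point mass: I_cm = 0; centre at d = 0.378 m, so I = I_cm + Md² gives I = 0 + (5.72)(0.378)² = 0.8173 kg·m².
Solid disk: I_cm = (1/2)MR² = (1/2)(1.37)(0.318)² = 0.06927 kg·m²; centre at d = 0.395 m, so I = I_cm + Md² gives I = 0.06927 + (1.37)(0.395)² = 0.28302 kg·m².
Total I = 1.4669 + 2.3552 + 0.8173 + 0.28302 = 4.9224 kg·m².

4.92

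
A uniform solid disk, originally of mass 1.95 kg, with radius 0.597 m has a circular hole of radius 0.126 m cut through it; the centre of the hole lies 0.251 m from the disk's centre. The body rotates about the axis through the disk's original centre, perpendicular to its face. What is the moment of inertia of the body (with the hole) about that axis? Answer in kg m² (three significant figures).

0.341

Unpierced body about its centre: I₀ = (1/2)MR² = (1/2)(1.95)(0.597)² = 0.3475 kg m².
The removed disk has mass m = M·(r/R)² = (1.95)(0.126/0.597)² = 0.086861 kg (same uniform areal density).
Its moment of inertia about the rotation axis (parallel-axis theorem): I_hole = (1/2)mr² + md² = (1/2)(0.086861)(0.126)² + (0.086861)(0.251)² = 0.0061619 kg m².
Treating the hole as negative mass, I = I₀ − I_hole = 0.3475 − 0.0061619 = 0.34134 kg m².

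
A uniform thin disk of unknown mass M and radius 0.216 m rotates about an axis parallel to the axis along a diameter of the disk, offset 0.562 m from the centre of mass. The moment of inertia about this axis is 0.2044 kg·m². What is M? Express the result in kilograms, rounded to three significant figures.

I = I_cm + Md² = (1/4)MR² + Md² = M·[0.25·(0.216)² + (0.562)²] = M·0.32751.
So M = 0.2044 / 0.32751 = 0.62411 kg.

0.624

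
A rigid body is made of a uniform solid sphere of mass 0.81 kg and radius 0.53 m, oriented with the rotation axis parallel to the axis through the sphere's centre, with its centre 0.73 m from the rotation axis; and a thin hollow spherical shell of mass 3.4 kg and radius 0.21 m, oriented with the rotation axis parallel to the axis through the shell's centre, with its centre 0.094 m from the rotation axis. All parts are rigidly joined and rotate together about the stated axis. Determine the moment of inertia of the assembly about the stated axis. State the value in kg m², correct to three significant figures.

0.653

Solid sphere: I_cm = (2/5)MR² = (2/5)(0.81)(0.53)² = 0.091012 kg m²; centre at d = 0.73 m, so the parallel axis theorem gives I = 0.091012 + (0.81)(0.73)² = 0.52266 kg m².
Spherical shell: I_cm = (2/3)MR² = (2/3)(3.4)(0.21)² = 0.09996 kg m²; centre at d = 0.094 m, so the parallel axis theorem gives I = 0.09996 + (3.4)(0.094)² = 0.13 kg m².
Total I = 0.52266 + 0.13 = 0.65266 kg m².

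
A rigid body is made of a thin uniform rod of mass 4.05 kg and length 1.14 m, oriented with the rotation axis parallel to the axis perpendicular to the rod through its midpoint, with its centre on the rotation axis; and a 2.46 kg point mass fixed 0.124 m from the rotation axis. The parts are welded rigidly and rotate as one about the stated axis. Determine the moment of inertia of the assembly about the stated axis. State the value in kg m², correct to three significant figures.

0.476

Thin rod: I_cm = (1/12)ML² = (1/12)(4.05)(1.14)² = 0.43861 kg m²; axis through the centre, so I = 0.43861 kg m².
Point mass: I_cm = 0; centre at d = 0.124 m, so the parallel axis theorem gives I = 0 + (2.46)(0.124)² = 0.037825 kg m².
Total I = 0.43861 + 0.037825 = 0.47644 kg m².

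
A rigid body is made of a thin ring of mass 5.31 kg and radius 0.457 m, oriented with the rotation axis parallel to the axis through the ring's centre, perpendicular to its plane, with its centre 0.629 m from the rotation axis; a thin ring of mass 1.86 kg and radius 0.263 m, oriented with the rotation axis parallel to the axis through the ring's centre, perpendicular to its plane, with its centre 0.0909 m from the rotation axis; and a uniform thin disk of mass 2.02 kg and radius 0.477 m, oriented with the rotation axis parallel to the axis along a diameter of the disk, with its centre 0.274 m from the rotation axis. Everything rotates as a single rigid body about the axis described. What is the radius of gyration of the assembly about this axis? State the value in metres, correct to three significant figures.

Thin ring: I_cm = MR² = (5.31)(0.457)² = 1.109 kg m²; centre at d = 0.629 m, so I = I_cm + Md² gives I = 1.109 + (5.31)(0.629)² = 3.2098 kg m².
Thin ring: I_cm = MR² = (1.86)(0.263)² = 0.12865 kg m²; centre at d = 0.0909 m, so I = I_cm + Md² gives I = 0.12865 + (1.86)(0.0909)² = 0.14402 kg m².
Thin disk: I_cm = (1/4)MR² = (1/4)(2.02)(0.477)² = 0.1149 kg m²; centre at d = 0.274 m, so I = I_cm + Md² gives I = 0.1149 + (2.02)(0.274)² = 0.26656 kg m².
Total I = 3.6204 kg m²; total mass M = 9.19 kg.
k = √(I/M) = √(3.6204/9.19) = 0.62766 m.

0.628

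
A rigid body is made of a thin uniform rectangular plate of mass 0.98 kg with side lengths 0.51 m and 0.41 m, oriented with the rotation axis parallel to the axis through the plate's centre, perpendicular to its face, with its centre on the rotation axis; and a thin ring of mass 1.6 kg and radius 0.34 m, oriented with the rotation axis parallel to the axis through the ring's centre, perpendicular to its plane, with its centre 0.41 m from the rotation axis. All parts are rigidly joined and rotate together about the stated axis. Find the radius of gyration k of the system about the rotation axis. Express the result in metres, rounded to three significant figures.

0.435

Rectangular plate: I_cm = (1/12)M(a²+b²) = (1/12)(0.98)[(0.51)² + (0.41)²] = 0.03497 kg·m²; axis through the centre, so I = 0.03497 kg·m².
Thin ring: I_cm = MR² = (1.6)(0.34)² = 0.18496 kg·m²; centre at d = 0.41 m, so I = I_cm + Md² gives I = 0.18496 + (1.6)(0.41)² = 0.45392 kg·m².
Total I = 0.48889 kg·m²; total mass M = 2.58 kg.
k = √(I/M) = √(0.48889/2.58) = 0.43531 m.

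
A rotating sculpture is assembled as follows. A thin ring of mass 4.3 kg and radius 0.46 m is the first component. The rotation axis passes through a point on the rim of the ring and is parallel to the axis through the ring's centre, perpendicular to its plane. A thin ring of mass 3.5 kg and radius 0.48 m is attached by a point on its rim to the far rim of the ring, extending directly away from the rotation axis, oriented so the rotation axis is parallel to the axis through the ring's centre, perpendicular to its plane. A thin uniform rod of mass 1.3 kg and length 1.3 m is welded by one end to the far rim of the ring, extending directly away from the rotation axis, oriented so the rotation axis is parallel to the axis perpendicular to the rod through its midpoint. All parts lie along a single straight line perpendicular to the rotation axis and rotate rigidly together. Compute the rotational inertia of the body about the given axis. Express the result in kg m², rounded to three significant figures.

18.0

Thin ring: I_cm = MR² = (4.3)(0.46)² = 0.90988 kg m²; centre at d = 0.46 m, so I = I_cm + Md² gives I = 0.90988 + (4.3)(0.46)² = 1.8198 kg m².
Thin ring: I_cm = MR² = (3.5)(0.48)² = 0.8064 kg m²; centre at d = 0.46 + 0.46 + 0.48 = 1.4 m, so I = I_cm + Md² gives I = 0.8064 + (3.5)(1.4)² = 7.6664 kg m².
Thin rod: I_cm = (1/12)ML² = (1/12)(1.3)(1.3)² = 0.18308 kg m²; centre at d = 0.46 + 0.46 + 0.48 + 0.48 + 0.65 = 2.53 m, so I = I_cm + Md² gives I = 0.18308 + (1.3)(2.53)² = 8.5043 kg m².
Total I = 1.8198 + 7.6664 + 8.5043 = 17.99 kg m².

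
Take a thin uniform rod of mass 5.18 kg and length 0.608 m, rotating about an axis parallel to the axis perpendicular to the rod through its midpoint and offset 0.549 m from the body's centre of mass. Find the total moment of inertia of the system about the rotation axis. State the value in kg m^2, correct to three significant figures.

1.72

I_cm = (1/12)ML² = (1/12)(5.18)(0.608)² = 0.15957 kg m^2; centre at d = 0.549 m, so I = I_cm + Md² gives I = 0.15957 + (5.18)(0.549)² = 1.7208 kg m^2.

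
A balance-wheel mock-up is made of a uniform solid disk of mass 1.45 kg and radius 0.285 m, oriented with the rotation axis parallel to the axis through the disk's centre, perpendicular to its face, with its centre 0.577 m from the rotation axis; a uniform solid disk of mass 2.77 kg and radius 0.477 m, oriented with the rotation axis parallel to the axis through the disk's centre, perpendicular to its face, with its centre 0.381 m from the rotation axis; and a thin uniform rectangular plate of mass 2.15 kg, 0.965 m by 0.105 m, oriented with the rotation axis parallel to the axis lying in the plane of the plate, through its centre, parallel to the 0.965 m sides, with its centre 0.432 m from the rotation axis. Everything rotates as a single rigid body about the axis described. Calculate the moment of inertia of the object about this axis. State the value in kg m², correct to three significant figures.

Solid disk: I_cm = (1/2)MR² = (1/2)(1.45)(0.285)² = 0.058888 kg m²; centre at d = 0.577 m, so the parallel axis theorem gives I = 0.058888 + (1.45)(0.577)² = 0.54164 kg m².
Solid disk: I_cm = (1/2)MR² = (1/2)(2.77)(0.477)² = 0.31513 kg m²; centre at d = 0.381 m, so the parallel axis theorem gives I = 0.31513 + (2.77)(0.381)² = 0.71722 kg m².
Rectangular plate: I_cm = (1/12)Mb² = (1/12)(2.15)(0.105)² = 0.0019753 kg m²; centre at d = 0.432 m, so the parallel axis theorem gives I = 0.0019753 + (2.15)(0.432)² = 0.40322 kg m².
Total I = 0.54164 + 0.71722 + 0.40322 = 1.6621 kg m².

1.66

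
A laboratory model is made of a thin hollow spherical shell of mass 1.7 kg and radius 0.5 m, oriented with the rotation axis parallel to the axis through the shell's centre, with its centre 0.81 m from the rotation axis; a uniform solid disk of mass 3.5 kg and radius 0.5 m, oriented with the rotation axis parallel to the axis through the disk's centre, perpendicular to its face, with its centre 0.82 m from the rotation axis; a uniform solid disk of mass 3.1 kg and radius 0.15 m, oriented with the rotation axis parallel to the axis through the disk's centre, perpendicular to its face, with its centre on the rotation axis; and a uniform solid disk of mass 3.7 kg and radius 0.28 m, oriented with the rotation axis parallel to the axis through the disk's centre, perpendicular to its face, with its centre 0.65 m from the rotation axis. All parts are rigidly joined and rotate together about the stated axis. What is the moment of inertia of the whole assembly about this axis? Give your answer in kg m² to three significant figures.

5.93

Spherical shell: I_cm = (2/3)MR² = (2/3)(1.7)(0.5)² = 0.28333 kg m²; centre at d = 0.81 m, so the parallel axis theorem gives I = 0.28333 + (1.7)(0.81)² = 1.3987 kg m².
Solid disk: I_cm = (1/2)MR² = (1/2)(3.5)(0.5)² = 0.4375 kg m²; centre at d = 0.82 m, so the parallel axis theorem gives I = 0.4375 + (3.5)(0.82)² = 2.7909 kg m².
Solid disk: I_cm = (1/2)MR² = (1/2)(3.1)(0.15)² = 0.034875 kg m²; axis through the centre, so I = 0.034875 kg m².
Solid disk: I_cm = (1/2)MR² = (1/2)(3.7)(0.28)² = 0.14504 kg m²; centre at d = 0.65 m, so the parallel axis theorem gives I = 0.14504 + (3.7)(0.65)² = 1.7083 kg m².
Total I = 1.3987 + 2.7909 + 0.034875 + 1.7083 = 5.9328 kg m².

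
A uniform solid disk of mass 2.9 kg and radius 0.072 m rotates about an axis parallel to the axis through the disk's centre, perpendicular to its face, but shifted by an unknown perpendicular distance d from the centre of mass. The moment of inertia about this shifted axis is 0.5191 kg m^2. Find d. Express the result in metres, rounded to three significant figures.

About the centre-of-mass axis, I_cm = (1/2)MR² = (1/2)(2.9)(0.072)² = 0.0075168 kg m^2.
Parallel axis theorem: I = I_cm + Md², so Md² = 0.5191 − 0.0075168 = 0.51158 kg m^2.
d = √(0.51158 / 2.9) = 0.42001 m.

0.420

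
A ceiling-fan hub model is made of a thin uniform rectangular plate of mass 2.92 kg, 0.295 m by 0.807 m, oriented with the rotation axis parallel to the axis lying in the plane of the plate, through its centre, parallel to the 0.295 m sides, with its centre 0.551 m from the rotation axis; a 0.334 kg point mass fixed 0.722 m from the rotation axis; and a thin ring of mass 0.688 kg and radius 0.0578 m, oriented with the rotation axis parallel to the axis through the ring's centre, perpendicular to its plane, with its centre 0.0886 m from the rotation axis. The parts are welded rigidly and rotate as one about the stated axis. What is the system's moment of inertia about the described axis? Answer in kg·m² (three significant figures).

Rectangular plate: I_cm = (1/12)Mb² = (1/12)(2.92)(0.807)² = 0.15847 kg·m²; centre at d = 0.551 m, so the parallel axis theorem gives I = 0.15847 + (2.92)(0.551)² = 1.045 kg·m².
Point mass: I_cm = 0; centre at d = 0.722 m, so the parallel axis theorem gives I = 0 + (0.334)(0.722)² = 0.17411 kg·m².
Thin ring: I_cm = MR² = (0.688)(0.0578)² = 0.0022985 kg·m²; centre at d = 0.0886 m, so the parallel axis theorem gives I = 0.0022985 + (0.688)(0.0886)² = 0.0076993 kg·m².
Total I = 1.045 + 0.17411 + 0.0076993 = 1.2268 kg·m².

1.23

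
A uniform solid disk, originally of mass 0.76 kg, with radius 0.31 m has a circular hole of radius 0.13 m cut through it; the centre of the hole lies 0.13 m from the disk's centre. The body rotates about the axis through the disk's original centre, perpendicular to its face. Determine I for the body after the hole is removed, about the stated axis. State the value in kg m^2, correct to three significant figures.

Unpierced body about its centre: I₀ = (1/2)MR² = (1/2)(0.76)(0.31)² = 0.036518 kg m^2.
The removed disk has mass m = M·(r/R)² = (0.76)(0.13/0.31)² = 0.13365 kg (same uniform areal density).
Its moment of inertia about the rotation axis (parallel-axis theorem): I_hole = (1/2)mr² + md² = (1/2)(0.13365)(0.13)² + (0.13365)(0.13)² = 0.0033881 kg m^2.
Treating the hole as negative mass, I = I₀ − I_hole = 0.036518 − 0.0033881 = 0.03313 kg m^2.

0.0331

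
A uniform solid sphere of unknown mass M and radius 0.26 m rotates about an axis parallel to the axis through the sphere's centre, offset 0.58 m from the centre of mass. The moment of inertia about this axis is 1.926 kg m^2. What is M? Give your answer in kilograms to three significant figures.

I = I_cm + Md² = (2/5)MR² + Md² = M·[0.4·(0.26)² + (0.58)²] = M·0.36344.
So M = 1.926 / 0.36344 = 5.2994 kg.

5.30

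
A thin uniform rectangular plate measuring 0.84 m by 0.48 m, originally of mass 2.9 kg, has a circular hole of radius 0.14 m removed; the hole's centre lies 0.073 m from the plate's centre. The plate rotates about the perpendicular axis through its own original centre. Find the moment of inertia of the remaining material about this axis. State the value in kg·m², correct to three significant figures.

0.219

Unpierced body about its centre: I₀ = (1/12)M(a²+b²) = (1/12)(2.9)[(0.84)² + (0.48)²] = 0.2262 kg·m².
The removed disk has mass m = M·πr²/(ab) = (2.9)·π(0.14)²/(0.84·0.48) = 0.44288 kg (same uniform areal density).
Its moment of inertia about the rotation axis (parallel-axis theorem): I_hole = (1/2)mr² + md² = (1/2)(0.44288)(0.14)² + (0.44288)(0.073)² = 0.0067003 kg·m².
Treating the hole as negative mass, I = I₀ − I_hole = 0.2262 − 0.0067003 = 0.2195 kg·m².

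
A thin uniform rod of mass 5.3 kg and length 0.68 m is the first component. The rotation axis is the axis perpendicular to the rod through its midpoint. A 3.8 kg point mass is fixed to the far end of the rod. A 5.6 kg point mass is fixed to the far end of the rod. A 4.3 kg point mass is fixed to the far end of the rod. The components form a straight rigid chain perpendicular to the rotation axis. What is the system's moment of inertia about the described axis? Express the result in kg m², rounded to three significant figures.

Thin rod: I_cm = (1/12)ML² = (1/12)(5.3)(0.68)² = 0.20423 kg m²; axis through the centre, so I = 0.20423 kg m².
Point mass: I_cm = 0; centre at d = 0.34 m, so I = I_cm + Md² gives I = 0 + (3.8)(0.34)² = 0.43928 kg m².
Point mass: I_cm = 0; centre at d = 0.34 m, so I = I_cm + Md² gives I = 0 + (5.6)(0.34)² = 0.64736 kg m².
Point mass: I_cm = 0; centre at d = 0.34 m, so I = I_cm + Md² gives I = 0 + (4.3)(0.34)² = 0.49708 kg m².
Total I = 0.20423 + 0.43928 + 0.64736 + 0.49708 = 1.7879 kg m².

1.79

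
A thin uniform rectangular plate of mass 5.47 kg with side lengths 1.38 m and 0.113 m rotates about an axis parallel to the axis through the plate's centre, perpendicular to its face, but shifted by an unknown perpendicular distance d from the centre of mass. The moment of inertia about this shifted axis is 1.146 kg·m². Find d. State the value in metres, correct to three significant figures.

0.223

About the centre-of-mass axis, I_cm = (1/12)M(a²+b²) = (1/12)(5.47)[(1.38)² + (0.113)²] = 0.87391 kg·m².
Parallel axis theorem: I = I_cm + Md², so Md² = 1.146 − 0.87391 = 0.27209 kg·m².
d = √(0.27209 / 5.47) = 0.22303 m.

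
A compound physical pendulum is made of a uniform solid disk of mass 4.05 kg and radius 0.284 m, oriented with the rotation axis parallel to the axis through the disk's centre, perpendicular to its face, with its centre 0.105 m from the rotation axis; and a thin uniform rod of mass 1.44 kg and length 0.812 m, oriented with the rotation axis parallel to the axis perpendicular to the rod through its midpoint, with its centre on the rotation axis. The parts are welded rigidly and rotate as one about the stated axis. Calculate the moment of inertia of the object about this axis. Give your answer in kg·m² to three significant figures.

0.287

Solid disk: I_cm = (1/2)MR² = (1/2)(4.05)(0.284)² = 0.16333 kg·m²; centre at d = 0.105 m, so I = I_cm + Md² gives I = 0.16333 + (4.05)(0.105)² = 0.20798 kg·m².
Thin rod: I_cm = (1/12)ML² = (1/12)(1.44)(0.812)² = 0.079121 kg·m²; axis through the centre, so I = 0.079121 kg·m².
Total I = 0.20798 + 0.079121 = 0.2871 kg·m².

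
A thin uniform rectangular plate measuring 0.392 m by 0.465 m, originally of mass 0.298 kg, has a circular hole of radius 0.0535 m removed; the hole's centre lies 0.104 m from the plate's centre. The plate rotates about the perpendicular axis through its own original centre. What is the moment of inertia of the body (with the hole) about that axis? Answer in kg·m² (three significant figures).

Unpierced body about its centre: I₀ = (1/12)M(a²+b²) = (1/12)(0.298)[(0.392)² + (0.465)²] = 0.0091856 kg·m².
The removed disk has mass m = M·πr²/(ab) = (0.298)·π(0.0535)²/(0.392·0.465) = 0.014701 kg (same uniform areal density).
Its moment of inertia about the rotation axis (parallel-axis theorem): I_hole = (1/2)mr² + md² = (1/2)(0.014701)(0.0535)² + (0.014701)(0.104)² = 0.00018004 kg·m².
Treating the hole as negative mass, I = I₀ − I_hole = 0.0091856 − 0.00018004 = 0.0090055 kg·m².

0.00901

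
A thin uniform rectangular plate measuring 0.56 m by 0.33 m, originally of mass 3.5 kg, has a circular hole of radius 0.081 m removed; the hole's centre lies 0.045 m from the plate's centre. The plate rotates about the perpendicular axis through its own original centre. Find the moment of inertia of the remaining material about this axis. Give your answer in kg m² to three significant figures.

Unpierced body about its centre: I₀ = (1/12)M(a²+b²) = (1/12)(3.5)[(0.56)² + (0.33)²] = 0.12323 kg m².
The removed disk has mass m = M·πr²/(ab) = (3.5)·π(0.081)²/(0.56·0.33) = 0.39038 kg (same uniform areal density).
Its moment of inertia about the rotation axis (parallel-axis theorem): I_hole = (1/2)mr² + md² = (1/2)(0.39038)(0.081)² + (0.39038)(0.045)² = 0.0020712 kg m².
Treating the hole as negative mass, I = I₀ − I_hole = 0.12323 − 0.0020712 = 0.12116 kg m².

0.121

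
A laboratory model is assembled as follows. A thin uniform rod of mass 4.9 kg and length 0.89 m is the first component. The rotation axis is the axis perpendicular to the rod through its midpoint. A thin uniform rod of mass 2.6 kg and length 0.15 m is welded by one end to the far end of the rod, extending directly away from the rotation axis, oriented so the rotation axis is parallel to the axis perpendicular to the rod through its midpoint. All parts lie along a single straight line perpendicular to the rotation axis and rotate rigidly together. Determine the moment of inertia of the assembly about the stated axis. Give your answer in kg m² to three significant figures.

Thin rod: I_cm = (1/12)ML² = (1/12)(4.9)(0.89)² = 0.32344 kg m²; axis through the centre, so I = 0.32344 kg m².
Thin rod: I_cm = (1/12)ML² = (1/12)(2.6)(0.15)² = 0.004875 kg m²; centre at d = 0.445 + 0.075 = 0.52 m, so the parallel axis theorem gives I = 0.004875 + (2.6)(0.52)² = 0.70792 kg m².
Total I = 0.32344 + 0.70792 = 1.0314 kg m².

1.03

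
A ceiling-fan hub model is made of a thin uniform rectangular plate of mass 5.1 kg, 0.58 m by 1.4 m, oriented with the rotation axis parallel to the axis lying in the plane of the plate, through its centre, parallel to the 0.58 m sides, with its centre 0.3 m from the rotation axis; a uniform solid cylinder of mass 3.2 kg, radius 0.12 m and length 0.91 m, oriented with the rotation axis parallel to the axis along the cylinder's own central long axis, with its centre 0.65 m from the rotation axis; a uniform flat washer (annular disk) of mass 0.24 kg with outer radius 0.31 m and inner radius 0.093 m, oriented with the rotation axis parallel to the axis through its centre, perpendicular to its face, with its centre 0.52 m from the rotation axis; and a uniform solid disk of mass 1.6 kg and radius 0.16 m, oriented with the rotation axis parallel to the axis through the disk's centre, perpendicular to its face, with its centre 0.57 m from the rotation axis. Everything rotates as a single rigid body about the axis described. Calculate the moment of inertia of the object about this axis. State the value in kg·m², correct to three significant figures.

Rectangular plate: I_cm = (1/12)Mb² = (1/12)(5.1)(1.4)² = 0.833 kg·m²; centre at d = 0.3 m, so the parallel axis theorem gives I = 0.833 + (5.1)(0.3)² = 1.292 kg·m².
Solid cylinder: I_cm = (1/2)MR² = (1/2)(3.2)(0.12)² = 0.02304 kg·m²; centre at d = 0.65 m, so the parallel axis theorem gives I = 0.02304 + (3.2)(0.65)² = 1.375 kg·m².
Annular disk: I_cm = (1/2)M(R²+r²) = (1/2)(0.24)[(0.31)² + (0.093)²] = 0.01257 kg·m²; centre at d = 0.52 m, so the parallel axis theorem gives I = 0.01257 + (0.24)(0.52)² = 0.077466 kg·m².
Solid disk: I_cm = (1/2)MR² = (1/2)(1.6)(0.16)² = 0.02048 kg·m²; centre at d = 0.57 m, so the parallel axis theorem gives I = 0.02048 + (1.6)(0.57)² = 0.54032 kg·m².
Total I = 1.292 + 1.375 + 0.077466 + 0.54032 = 3.2848 kg·m².

3.28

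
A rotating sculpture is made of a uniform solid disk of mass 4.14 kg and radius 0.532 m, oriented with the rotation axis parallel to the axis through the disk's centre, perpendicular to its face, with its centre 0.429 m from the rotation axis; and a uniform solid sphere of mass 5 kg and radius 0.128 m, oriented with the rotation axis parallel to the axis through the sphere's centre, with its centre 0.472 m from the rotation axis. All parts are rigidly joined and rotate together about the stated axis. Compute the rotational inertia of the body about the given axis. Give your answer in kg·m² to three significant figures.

2.49

Solid disk: I_cm = (1/2)MR² = (1/2)(4.14)(0.532)² = 0.58586 kg·m²; centre at d = 0.429 m, so the parallel axis theorem gives I = 0.58586 + (4.14)(0.429)² = 1.3478 kg·m².
Solid sphere: I_cm = (2/5)MR² = (2/5)(5)(0.128)² = 0.032768 kg·m²; centre at d = 0.472 m, so the parallel axis theorem gives I = 0.032768 + (5)(0.472)² = 1.1467 kg·m².
Total I = 1.3478 + 1.1467 = 2.4945 kg·m².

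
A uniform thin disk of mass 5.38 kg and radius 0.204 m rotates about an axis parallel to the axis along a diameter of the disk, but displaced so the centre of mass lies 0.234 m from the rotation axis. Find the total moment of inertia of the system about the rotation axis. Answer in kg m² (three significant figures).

I_cm = (1/4)MR² = (1/4)(5.38)(0.204)² = 0.055974 kg m²; centre at d = 0.234 m, so I = I_cm + Md² gives I = 0.055974 + (5.38)(0.234)² = 0.35056 kg m².

0.351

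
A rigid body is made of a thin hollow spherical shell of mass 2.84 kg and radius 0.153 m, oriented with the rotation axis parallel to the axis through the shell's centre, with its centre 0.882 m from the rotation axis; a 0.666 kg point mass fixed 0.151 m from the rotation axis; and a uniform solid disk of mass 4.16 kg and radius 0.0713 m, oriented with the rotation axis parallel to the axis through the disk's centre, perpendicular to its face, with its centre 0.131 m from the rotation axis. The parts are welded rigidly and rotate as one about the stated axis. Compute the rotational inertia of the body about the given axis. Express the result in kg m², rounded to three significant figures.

2.35

Spherical shell: I_cm = (2/3)MR² = (2/3)(2.84)(0.153)² = 0.044321 kg m²; centre at d = 0.882 m, so I = I_cm + Md² gives I = 0.044321 + (2.84)(0.882)² = 2.2536 kg m².
Point mass: I_cm = 0; centre at d = 0.151 m, so I = I_cm + Md² gives I = 0 + (0.666)(0.151)² = 0.015185 kg m².
Solid disk: I_cm = (1/2)MR² = (1/2)(4.16)(0.0713)² = 0.010574 kg m²; centre at d = 0.131 m, so I = I_cm + Md² gives I = 0.010574 + (4.16)(0.131)² = 0.081964 kg m².
Total I = 2.2536 + 0.015185 + 0.081964 = 2.3508 kg m².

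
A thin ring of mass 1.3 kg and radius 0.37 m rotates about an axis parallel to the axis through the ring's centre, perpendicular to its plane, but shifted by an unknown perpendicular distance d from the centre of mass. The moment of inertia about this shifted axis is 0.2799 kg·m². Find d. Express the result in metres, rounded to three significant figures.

About the centre-of-mass axis, I_cm = MR² = (1.3)(0.37)² = 0.17797 kg·m².
Parallel axis theorem: I = I_cm + Md², so Md² = 0.2799 − 0.17797 = 0.10193 kg·m².
d = √(0.10193 / 1.3) = 0.28001 m.

0.280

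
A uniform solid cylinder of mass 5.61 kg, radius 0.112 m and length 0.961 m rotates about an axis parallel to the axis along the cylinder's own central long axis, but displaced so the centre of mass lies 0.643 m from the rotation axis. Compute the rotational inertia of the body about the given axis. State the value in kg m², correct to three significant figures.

I_cm = (1/2)MR² = (1/2)(5.61)(0.112)² = 0.035186 kg m²; centre at d = 0.643 m, so I = I_cm + Md² gives I = 0.035186 + (5.61)(0.643)² = 2.3546 kg m².

2.35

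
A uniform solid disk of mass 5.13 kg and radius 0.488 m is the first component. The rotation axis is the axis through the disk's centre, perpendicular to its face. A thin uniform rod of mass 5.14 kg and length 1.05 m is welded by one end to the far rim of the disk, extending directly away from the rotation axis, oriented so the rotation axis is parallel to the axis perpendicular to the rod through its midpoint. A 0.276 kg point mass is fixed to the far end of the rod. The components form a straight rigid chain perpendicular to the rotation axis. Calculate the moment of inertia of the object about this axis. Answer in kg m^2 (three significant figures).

7.01

Solid disk: I_cm = (1/2)MR² = (1/2)(5.13)(0.488)² = 0.61084 kg m^2; axis through the centre, so I = 0.61084 kg m^2.
Thin rod: I_cm = (1/12)ML² = (1/12)(5.14)(1.05)² = 0.47224 kg m^2; centre at d = 0.488 + 0.525 = 1.013 m, so the parallel axis theorem gives I = 0.47224 + (5.14)(1.013)² = 5.7467 kg m^2.
Point mass: I_cm = 0; centre at d = 0.488 + 0.525 + 0.525 = 1.538 m, so the parallel axis theorem gives I = 0 + (0.276)(1.538)² = 0.65286 kg m^2.
Total I = 0.61084 + 5.7467 + 0.65286 = 7.0104 kg m^2.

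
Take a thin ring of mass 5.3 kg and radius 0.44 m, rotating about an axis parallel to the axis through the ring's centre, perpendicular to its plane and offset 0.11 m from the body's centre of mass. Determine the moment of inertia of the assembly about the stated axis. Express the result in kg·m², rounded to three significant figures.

I_cm = MR² = (5.3)(0.44)² = 1.0261 kg·m²; centre at d = 0.11 m, so the parallel axis theorem gives I = 1.0261 + (5.3)(0.11)² = 1.0902 kg·m².

1.09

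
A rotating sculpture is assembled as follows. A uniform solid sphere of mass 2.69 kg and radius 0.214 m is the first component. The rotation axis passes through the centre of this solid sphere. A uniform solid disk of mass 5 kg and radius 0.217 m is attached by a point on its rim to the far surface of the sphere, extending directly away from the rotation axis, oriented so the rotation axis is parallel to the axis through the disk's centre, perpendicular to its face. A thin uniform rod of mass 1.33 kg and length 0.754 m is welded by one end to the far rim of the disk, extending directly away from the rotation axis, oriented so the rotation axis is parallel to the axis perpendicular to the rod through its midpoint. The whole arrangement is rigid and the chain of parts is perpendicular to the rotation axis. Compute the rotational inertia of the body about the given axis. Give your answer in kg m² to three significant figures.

2.56

Solid sphere: I_cm = (2/5)MR² = (2/5)(2.69)(0.214)² = 0.049276 kg m²; axis through the centre, so I = 0.049276 kg m².
Solid disk: I_cm = (1/2)MR² = (1/2)(5)(0.217)² = 0.11772 kg m²; centre at d = 0.214 + 0.217 = 0.431 m, so the parallel axis theorem gives I = 0.11772 + (5)(0.431)² = 1.0465 kg m².
Thin rod: I_cm = (1/12)ML² = (1/12)(1.33)(0.754)² = 0.063011 kg m²; centre at d = 0.214 + 0.217 + 0.217 + 0.377 = 1.025 m, so the parallel axis theorem gives I = 0.063011 + (1.33)(1.025)² = 1.4603 kg m².
Total I = 0.049276 + 1.0465 + 1.4603 = 2.5561 kg m².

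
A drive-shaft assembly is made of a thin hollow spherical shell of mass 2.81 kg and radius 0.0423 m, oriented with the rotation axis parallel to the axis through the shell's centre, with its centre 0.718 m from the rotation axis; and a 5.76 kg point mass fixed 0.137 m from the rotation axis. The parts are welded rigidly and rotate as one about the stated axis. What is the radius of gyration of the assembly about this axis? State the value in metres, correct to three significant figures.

Spherical shell: I_cm = (2/3)MR² = (2/3)(2.81)(0.0423)² = 0.0033519 kg m²; centre at d = 0.718 m, so the parallel axis theorem gives I = 0.0033519 + (2.81)(0.718)² = 1.452 kg m².
Point mass: I_cm = 0; centre at d = 0.137 m, so the parallel axis theorem gives I = 0 + (5.76)(0.137)² = 0.10811 kg m².
Total I = 1.5601 kg m²; total mass M = 8.57 kg.
k = √(I/M) = √(1.5601/8.57) = 0.42666 m.

0.427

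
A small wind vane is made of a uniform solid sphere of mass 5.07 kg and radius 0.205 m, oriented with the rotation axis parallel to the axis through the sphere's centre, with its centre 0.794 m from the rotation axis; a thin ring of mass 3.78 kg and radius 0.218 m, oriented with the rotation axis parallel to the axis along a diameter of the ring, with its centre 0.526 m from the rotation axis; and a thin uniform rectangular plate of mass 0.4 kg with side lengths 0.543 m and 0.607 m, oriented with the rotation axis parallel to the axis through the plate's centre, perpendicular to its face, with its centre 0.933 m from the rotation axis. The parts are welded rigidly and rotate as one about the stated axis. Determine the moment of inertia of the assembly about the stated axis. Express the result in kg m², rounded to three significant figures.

4.79

Solid sphere: I_cm = (2/5)MR² = (2/5)(5.07)(0.205)² = 0.085227 kg m²; centre at d = 0.794 m, so I = I_cm + Md² gives I = 0.085227 + (5.07)(0.794)² = 3.2815 kg m².
Thin ring: I_cm = (1/2)MR² = (1/2)(3.78)(0.218)² = 0.08982 kg m²; centre at d = 0.526 m, so I = I_cm + Md² gives I = 0.08982 + (3.78)(0.526)² = 1.1357 kg m².
Rectangular plate: I_cm = (1/12)M(a²+b²) = (1/12)(0.4)[(0.543)² + (0.607)²] = 0.02211 kg m²; centre at d = 0.933 m, so I = I_cm + Md² gives I = 0.02211 + (0.4)(0.933)² = 0.37031 kg m².
Total I = 3.2815 + 1.1357 + 0.37031 = 4.7875 kg m².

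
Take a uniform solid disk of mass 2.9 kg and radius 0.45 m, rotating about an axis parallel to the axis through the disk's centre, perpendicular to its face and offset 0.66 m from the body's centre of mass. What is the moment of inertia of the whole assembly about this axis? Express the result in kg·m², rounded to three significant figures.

I_cm = (1/2)MR² = (1/2)(2.9)(0.45)² = 0.29363 kg·m²; centre at d = 0.66 m, so the parallel axis theorem gives I = 0.29363 + (2.9)(0.66)² = 1.5569 kg·m².

1.56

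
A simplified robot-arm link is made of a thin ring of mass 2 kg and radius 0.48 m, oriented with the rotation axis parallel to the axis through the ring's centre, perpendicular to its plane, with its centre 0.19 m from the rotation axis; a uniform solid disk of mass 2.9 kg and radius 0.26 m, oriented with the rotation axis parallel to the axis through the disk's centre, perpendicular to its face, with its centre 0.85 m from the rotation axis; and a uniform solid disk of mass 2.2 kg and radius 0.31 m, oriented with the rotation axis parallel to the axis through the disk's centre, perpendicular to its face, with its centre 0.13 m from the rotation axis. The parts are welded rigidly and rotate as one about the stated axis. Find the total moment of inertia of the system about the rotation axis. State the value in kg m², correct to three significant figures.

Thin ring: I_cm = MR² = (2)(0.48)² = 0.4608 kg m²; centre at d = 0.19 m, so the parallel axis theorem gives I = 0.4608 + (2)(0.19)² = 0.533 kg m².
Solid disk: I_cm = (1/2)MR² = (1/2)(2.9)(0.26)² = 0.09802 kg m²; centre at d = 0.85 m, so the parallel axis theorem gives I = 0.09802 + (2.9)(0.85)² = 2.1933 kg m².
Solid disk: I_cm = (1/2)MR² = (1/2)(2.2)(0.31)² = 0.10571 kg m²; centre at d = 0.13 m, so the parallel axis theorem gives I = 0.10571 + (2.2)(0.13)² = 0.14289 kg m².
Total I = 0.533 + 2.1933 + 0.14289 = 2.8692 kg m².

2.87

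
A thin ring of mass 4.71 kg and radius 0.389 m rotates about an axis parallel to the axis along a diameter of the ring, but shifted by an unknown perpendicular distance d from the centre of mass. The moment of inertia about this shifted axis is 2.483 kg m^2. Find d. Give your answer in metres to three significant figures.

0.672

About the centre-of-mass axis, I_cm = (1/2)MR² = (1/2)(4.71)(0.389)² = 0.35636 kg m^2.
Parallel axis theorem: I = I_cm + Md², so Md² = 2.483 − 0.35636 = 2.1266 kg m^2.
d = √(2.1266 / 4.71) = 0.67195 m.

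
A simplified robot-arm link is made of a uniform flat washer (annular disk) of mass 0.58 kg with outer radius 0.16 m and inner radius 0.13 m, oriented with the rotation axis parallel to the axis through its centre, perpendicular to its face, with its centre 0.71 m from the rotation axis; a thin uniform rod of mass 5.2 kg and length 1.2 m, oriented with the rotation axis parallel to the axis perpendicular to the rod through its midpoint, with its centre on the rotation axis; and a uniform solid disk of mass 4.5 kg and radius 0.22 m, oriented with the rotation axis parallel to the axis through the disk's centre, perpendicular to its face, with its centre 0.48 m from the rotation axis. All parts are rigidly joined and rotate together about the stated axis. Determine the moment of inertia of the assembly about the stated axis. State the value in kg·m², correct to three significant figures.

2.07

Annular disk: I_cm = (1/2)M(R²+r²) = (1/2)(0.58)[(0.16)² + (0.13)²] = 0.012325 kg·m²; centre at d = 0.71 m, so I = I_cm + Md² gives I = 0.012325 + (0.58)(0.71)² = 0.3047 kg·m².
Thin rod: I_cm = (1/12)ML² = (1/12)(5.2)(1.2)² = 0.624 kg·m²; axis through the centre, so I = 0.624 kg·m².
Solid disk: I_cm = (1/2)MR² = (1/2)(4.5)(0.22)² = 0.1089 kg·m²; centre at d = 0.48 m, so I = I_cm + Md² gives I = 0.1089 + (4.5)(0.48)² = 1.1457 kg·m².
Total I = 0.3047 + 0.624 + 1.1457 = 2.0744 kg·m².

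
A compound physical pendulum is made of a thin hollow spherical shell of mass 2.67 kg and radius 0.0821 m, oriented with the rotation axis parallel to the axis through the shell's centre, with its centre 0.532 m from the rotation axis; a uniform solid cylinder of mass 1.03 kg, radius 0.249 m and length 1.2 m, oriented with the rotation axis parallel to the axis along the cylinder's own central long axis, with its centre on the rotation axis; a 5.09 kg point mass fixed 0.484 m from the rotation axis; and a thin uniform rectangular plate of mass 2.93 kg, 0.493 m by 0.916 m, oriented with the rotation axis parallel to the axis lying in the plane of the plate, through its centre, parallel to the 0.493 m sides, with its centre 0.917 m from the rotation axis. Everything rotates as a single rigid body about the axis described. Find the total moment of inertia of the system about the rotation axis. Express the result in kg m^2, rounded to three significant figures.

Spherical shell: I_cm = (2/3)MR² = (2/3)(2.67)(0.0821)² = 0.011998 kg m^2; centre at d = 0.532 m, so I = I_cm + Md² gives I = 0.011998 + (2.67)(0.532)² = 0.76767 kg m^2.
Solid cylinder: I_cm = (1/2)MR² = (1/2)(1.03)(0.249)² = 0.031931 kg m^2; axis through the centre, so I = 0.031931 kg m^2.
Point mass: I_cm = 0; centre at d = 0.484 m, so I = I_cm + Md² gives I = 0 + (5.09)(0.484)² = 1.1924 kg m^2.
Rectangular plate: I_cm = (1/12)Mb² = (1/12)(2.93)(0.916)² = 0.20487 kg m^2; centre at d = 0.917 m, so I = I_cm + Md² gives I = 0.20487 + (2.93)(0.917)² = 2.6687 kg m^2.
Total I = 0.76767 + 0.031931 + 1.1924 + 2.6687 = 4.6606 kg m^2.

4.66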